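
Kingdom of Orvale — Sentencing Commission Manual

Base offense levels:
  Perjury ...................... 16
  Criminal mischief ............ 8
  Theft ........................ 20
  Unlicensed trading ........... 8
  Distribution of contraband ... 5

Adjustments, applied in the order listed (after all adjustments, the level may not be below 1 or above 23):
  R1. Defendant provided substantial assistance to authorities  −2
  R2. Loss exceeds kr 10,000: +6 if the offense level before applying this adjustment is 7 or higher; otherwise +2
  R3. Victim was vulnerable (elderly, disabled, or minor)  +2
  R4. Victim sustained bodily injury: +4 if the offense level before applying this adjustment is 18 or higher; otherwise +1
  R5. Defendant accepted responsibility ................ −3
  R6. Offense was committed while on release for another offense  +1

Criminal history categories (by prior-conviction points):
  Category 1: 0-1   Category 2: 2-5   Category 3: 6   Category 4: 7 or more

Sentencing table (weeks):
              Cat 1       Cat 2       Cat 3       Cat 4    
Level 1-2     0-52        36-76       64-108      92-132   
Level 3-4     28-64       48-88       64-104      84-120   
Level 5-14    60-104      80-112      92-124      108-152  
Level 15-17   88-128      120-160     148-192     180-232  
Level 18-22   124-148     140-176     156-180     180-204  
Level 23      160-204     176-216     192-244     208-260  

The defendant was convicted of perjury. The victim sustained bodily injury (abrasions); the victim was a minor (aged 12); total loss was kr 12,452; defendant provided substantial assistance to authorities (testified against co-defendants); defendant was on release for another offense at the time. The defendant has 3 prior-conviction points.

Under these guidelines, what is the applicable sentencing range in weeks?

176-216 weeks

Base offense level for perjury: 16.
R1 applies: 16 − 2 = 14.
R2 applies (level before this adjustment is 14 ≥ 7, so +6): 14 + 6 = 20.
R3 applies: 20 + 2 = 22.
R4 applies (level before this adjustment is 22 ≥ 18, so +4): 22 + 4 = 26.
R5 does not apply.
R6 applies: 26 + 1 = 27.
Level 27 exceeds the maximum of 23; capped at 23.
Final offense level: 23.
Criminal history: 3 prior points → Category 2 (2-5).
Level 23 falls in the 23 band.
Grid: Level 23 × Category 2 = 176-216 weeks.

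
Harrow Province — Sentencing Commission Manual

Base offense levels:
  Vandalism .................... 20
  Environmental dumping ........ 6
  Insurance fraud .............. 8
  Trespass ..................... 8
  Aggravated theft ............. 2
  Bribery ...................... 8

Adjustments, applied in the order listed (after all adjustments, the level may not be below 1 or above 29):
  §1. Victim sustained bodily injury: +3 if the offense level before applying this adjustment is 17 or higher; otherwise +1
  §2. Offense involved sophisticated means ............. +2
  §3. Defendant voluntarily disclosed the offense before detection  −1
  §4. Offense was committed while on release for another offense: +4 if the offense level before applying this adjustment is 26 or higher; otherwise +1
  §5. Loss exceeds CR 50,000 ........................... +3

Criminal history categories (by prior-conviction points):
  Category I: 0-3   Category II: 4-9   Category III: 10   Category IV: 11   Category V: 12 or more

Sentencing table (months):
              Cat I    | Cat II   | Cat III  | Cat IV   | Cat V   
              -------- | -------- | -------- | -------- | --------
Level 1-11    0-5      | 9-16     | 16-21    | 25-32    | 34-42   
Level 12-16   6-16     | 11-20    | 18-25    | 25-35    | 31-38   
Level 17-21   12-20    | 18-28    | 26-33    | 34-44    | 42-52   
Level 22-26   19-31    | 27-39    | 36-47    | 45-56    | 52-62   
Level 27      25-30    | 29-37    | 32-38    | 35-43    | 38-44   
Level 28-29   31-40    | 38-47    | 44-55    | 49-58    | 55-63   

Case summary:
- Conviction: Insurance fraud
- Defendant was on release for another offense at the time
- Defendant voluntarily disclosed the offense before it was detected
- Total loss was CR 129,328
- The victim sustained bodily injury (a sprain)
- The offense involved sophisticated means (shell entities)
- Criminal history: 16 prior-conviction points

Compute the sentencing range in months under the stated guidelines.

31-38 months

Base offense level for insurance fraud: 8.
§1 applies (level before this adjustment is 8 < 17, so +1): 8 + 1 = 9.
§2 applies: 9 + 2 = 11.
§3 applies: 11 − 1 = 10.
§4 applies (level before this adjustment is 10 < 26, so +1): 10 + 1 = 11.
§5 applies: 11 + 3 = 14.
Final offense level: 14.
Criminal history: 16 prior points → Category V (12+).
Level 14 falls in the 12-16 band.
Grid: Level 12-16 × Category V = 31-38 months.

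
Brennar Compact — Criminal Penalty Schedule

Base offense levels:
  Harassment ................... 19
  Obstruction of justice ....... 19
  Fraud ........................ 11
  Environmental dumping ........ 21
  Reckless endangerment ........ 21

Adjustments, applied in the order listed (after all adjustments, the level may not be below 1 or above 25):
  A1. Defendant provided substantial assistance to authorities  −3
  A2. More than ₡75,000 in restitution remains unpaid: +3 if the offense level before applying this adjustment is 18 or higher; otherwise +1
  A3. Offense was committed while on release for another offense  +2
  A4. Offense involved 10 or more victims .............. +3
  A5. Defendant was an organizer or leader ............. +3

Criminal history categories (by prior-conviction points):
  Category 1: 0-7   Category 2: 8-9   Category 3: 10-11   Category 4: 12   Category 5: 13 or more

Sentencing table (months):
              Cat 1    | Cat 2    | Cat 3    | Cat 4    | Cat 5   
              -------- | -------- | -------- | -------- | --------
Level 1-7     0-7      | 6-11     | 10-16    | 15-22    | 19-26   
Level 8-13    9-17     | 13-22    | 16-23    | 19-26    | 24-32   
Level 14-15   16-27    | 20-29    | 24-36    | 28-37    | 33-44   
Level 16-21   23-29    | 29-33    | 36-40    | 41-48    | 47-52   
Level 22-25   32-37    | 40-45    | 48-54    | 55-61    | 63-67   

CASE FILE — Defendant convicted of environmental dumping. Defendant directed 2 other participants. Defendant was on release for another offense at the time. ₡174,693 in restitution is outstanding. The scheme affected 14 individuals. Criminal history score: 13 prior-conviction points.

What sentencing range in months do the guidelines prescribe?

Base offense level for environmental dumping: 21.
A1 does not apply.
A2 applies (level before this adjustment is 21 ≥ 18, so +3): 21 + 3 = 24.
A3 applies: 24 + 2 = 26.
A4 applies: 26 + 3 = 29.
A5 applies: 29 + 3 = 32.
Level 32 exceeds the maximum of 25; capped at 25.
Final offense level: 25.
Criminal history: 13 prior points → Category 5 (13+).
Level 25 falls in the 22-25 band.
Grid: Level 22-25 × Category 5 = 63-67 months.

63-67 months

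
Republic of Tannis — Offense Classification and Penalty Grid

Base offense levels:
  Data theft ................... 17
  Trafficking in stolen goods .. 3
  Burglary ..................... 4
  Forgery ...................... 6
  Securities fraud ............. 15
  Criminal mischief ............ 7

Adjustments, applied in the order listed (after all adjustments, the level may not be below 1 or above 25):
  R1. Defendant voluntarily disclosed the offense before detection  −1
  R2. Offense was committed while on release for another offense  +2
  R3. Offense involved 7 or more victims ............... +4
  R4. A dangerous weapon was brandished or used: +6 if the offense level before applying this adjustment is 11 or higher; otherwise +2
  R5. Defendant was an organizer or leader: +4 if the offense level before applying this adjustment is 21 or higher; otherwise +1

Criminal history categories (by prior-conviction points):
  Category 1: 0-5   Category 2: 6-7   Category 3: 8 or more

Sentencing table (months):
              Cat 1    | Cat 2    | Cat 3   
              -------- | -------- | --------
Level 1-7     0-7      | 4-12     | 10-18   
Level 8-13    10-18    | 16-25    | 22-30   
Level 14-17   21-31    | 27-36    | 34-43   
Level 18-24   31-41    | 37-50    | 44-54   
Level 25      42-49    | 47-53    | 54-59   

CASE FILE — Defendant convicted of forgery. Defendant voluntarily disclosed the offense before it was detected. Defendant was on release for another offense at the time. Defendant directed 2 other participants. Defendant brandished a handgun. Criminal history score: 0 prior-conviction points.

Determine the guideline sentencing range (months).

Base offense level for forgery: 6.
R1 applies: 6 − 1 = 5.
R2 applies: 5 + 2 = 7.
R3 does not apply.
R4 applies (level before this adjustment is 7 < 11, so +2): 7 + 2 = 9.
R5 applies (level before this adjustment is 9 < 21, so +1): 9 + 1 = 10.
Final offense level: 10.
Criminal history: 0 prior points → Category 1 (0-5).
Level 10 falls in the 8-13 band.
Grid: Level 8-13 × Category 1 = 10-18 months.

10-18 months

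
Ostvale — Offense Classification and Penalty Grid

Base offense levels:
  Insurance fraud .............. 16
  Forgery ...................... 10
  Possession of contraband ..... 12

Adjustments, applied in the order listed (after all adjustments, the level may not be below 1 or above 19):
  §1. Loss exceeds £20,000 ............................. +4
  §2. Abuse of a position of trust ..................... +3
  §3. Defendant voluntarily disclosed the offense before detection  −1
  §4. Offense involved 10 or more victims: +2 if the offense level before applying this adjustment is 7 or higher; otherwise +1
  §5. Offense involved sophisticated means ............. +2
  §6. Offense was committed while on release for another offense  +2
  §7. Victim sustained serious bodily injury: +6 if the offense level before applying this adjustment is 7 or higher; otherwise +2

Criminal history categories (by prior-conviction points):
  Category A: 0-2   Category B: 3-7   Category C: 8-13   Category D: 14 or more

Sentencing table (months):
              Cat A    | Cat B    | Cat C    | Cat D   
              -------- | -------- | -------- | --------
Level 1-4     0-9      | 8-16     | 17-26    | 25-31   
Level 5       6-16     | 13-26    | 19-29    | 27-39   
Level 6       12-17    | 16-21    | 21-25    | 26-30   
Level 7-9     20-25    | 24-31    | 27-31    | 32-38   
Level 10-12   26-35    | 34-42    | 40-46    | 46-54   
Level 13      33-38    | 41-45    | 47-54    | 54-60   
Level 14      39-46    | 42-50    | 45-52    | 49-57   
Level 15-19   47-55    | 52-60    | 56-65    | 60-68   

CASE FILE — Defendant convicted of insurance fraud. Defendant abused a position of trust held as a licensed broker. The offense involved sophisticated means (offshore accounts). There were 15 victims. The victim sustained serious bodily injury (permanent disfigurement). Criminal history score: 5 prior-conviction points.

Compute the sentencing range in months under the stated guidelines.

52-60 months

Base offense level for insurance fraud: 16.
§1 does not apply.
§2 applies: 16 + 3 = 19.
§3 does not apply.
§4 applies (level before this adjustment is 19 ≥ 7, so +2): 19 + 2 = 21.
§5 applies: 21 + 2 = 23.
§7 applies (level before this adjustment is 23 ≥ 7, so +6): 23 + 6 = 29.
Level 29 exceeds the maximum of 19; capped at 19.
Final offense level: 19.
Criminal history: 5 prior points → Category B (3-7).
Level 19 falls in the 15-19 band.
Grid: Level 15-19 × Category B = 52-60 months.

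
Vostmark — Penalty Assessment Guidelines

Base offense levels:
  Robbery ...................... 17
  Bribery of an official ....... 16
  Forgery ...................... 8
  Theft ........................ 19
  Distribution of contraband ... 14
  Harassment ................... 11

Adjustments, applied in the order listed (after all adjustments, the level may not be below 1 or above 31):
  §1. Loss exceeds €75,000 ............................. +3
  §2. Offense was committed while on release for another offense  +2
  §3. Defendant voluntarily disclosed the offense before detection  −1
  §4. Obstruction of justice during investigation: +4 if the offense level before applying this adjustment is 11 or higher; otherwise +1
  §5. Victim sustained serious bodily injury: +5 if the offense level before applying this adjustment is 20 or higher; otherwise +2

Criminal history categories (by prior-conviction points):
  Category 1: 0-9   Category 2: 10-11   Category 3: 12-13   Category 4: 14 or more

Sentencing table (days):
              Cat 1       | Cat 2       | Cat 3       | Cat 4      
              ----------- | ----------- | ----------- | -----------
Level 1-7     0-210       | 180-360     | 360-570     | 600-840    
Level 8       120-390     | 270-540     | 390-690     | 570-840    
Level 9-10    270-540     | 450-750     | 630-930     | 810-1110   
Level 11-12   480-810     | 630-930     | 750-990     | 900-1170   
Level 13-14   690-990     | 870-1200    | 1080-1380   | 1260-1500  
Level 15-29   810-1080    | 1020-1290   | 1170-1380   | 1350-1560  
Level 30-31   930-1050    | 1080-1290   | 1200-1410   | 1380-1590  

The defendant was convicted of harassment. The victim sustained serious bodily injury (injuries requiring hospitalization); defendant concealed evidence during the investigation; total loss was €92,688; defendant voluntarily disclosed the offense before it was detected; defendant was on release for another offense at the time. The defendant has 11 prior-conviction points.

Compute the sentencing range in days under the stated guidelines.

Base offense level for harassment: 11.
§1 applies: 11 + 3 = 14.
§2 applies: 14 + 2 = 16.
§3 applies: 16 − 1 = 15.
§4 applies (level before this adjustment is 15 ≥ 11, so +4): 15 + 4 = 19.
§5 applies (level before this adjustment is 19 < 20, so +2): 19 + 2 = 21.
Final offense level: 21.
Criminal history: 11 prior points → Category 2 (10-11).
Level 21 falls in the 15-29 band.
Grid: Level 15-29 × Category 2 = 1020-1290 days.

1020-1290 days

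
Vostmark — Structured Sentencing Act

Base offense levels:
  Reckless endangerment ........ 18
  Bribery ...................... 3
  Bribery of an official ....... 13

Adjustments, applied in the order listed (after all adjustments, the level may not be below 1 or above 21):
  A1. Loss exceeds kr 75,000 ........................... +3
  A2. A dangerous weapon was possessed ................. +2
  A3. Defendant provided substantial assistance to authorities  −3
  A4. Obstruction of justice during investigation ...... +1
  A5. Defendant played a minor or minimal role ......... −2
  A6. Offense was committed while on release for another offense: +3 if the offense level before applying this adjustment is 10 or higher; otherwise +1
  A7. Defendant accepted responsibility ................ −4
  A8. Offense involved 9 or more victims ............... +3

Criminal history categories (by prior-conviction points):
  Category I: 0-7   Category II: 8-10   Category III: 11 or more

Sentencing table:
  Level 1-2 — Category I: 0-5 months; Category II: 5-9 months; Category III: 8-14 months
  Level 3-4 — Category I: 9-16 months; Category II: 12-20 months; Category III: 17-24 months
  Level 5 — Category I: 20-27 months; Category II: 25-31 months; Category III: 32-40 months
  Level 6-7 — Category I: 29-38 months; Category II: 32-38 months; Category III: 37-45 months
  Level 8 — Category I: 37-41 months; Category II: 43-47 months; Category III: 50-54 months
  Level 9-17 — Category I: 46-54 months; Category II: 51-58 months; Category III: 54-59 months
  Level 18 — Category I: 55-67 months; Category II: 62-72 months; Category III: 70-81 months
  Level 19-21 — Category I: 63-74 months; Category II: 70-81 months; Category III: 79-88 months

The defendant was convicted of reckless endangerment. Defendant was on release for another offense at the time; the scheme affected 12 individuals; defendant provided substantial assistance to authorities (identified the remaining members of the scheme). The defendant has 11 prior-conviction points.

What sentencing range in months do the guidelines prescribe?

Base offense level for reckless endangerment: 18.
A3 applies: 18 − 3 = 15.
A5 does not apply.
A6 applies (level before this adjustment is 15 ≥ 10, so +3): 15 + 3 = 18.
A8 applies: 18 + 3 = 21.
Final offense level: 21.
Criminal history: 11 prior points → Category III (11+).
Level 21 falls in the 19-21 band.
Grid: Level 19-21 × Category III = 79-88 months.

79-88 months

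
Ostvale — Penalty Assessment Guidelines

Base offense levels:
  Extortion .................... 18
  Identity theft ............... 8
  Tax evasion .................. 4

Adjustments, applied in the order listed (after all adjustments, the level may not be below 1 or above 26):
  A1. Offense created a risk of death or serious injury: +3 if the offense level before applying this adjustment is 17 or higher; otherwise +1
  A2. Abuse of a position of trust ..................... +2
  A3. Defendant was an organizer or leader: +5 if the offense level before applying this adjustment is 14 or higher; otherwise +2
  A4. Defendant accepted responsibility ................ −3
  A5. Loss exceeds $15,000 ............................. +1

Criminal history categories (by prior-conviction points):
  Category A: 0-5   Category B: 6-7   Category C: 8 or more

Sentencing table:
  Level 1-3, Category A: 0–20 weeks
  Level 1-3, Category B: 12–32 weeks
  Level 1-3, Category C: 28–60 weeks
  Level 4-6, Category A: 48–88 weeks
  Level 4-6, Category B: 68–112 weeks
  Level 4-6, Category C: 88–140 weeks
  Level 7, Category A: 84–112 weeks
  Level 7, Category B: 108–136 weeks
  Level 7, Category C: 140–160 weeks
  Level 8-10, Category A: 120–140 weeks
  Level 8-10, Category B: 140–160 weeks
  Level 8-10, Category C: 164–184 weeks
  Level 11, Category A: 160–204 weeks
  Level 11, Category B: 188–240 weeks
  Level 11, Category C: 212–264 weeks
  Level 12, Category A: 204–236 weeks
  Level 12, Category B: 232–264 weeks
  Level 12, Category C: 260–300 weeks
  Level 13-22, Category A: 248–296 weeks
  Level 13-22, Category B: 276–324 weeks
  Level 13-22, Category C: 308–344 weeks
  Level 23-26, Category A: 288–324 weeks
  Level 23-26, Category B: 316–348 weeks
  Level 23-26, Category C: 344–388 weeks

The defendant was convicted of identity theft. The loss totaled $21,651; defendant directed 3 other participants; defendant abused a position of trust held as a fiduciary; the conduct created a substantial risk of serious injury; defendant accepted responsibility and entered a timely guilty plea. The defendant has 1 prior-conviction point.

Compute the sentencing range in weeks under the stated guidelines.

Base offense level for identity theft: 8.
A1 applies (level before this adjustment is 8 < 17, so +1): 8 + 1 = 9.
A2 applies: 9 + 2 = 11.
A3 applies (level before this adjustment is 11 < 14, so +2): 11 + 2 = 13.
A4 applies: 13 − 3 = 10.
A5 applies: 10 + 1 = 11.
Final offense level: 11.
Criminal history: 1 prior point → Category A (0-5).
Level 11 falls in the 11 band.
Grid: Level 11 × Category A = 160-204 weeks.

160-204 weeks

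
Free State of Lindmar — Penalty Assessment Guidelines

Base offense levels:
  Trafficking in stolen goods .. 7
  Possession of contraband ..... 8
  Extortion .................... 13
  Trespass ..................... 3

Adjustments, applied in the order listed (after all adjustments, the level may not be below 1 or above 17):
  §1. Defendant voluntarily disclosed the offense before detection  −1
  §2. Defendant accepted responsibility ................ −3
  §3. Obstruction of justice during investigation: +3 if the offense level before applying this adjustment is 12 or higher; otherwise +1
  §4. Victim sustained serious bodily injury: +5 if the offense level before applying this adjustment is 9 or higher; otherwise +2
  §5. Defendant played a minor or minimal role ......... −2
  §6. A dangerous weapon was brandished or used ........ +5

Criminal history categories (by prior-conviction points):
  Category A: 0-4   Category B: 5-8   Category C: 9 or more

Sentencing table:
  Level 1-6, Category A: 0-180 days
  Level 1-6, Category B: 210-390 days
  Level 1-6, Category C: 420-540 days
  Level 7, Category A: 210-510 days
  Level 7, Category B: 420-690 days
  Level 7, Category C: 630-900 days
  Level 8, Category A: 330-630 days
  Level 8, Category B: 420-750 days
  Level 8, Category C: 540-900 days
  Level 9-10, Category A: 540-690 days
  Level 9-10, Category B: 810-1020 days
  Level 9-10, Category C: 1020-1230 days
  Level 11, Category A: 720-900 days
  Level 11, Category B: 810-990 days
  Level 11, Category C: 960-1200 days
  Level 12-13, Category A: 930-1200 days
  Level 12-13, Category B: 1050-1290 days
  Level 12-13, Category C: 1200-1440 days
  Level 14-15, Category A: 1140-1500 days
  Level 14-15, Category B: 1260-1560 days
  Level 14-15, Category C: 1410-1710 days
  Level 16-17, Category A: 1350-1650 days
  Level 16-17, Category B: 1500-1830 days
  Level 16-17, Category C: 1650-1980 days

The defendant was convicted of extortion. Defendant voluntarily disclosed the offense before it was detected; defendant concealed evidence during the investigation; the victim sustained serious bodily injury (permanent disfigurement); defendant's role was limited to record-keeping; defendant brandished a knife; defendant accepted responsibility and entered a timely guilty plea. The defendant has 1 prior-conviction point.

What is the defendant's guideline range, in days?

1350-1650 days

Base offense level for extortion: 13.
§1 applies: 13 − 1 = 12.
§2 applies: 12 − 3 = 9.
§3 applies (level before this adjustment is 9 < 12, so +1): 9 + 1 = 10.
§4 applies (level before this adjustment is 10 ≥ 9, so +5): 10 + 5 = 15.
§5 applies: 15 − 2 = 13.
§6 applies: 13 + 5 = 18.
Level 18 exceeds the maximum of 17; capped at 17.
Final offense level: 17.
Criminal history: 1 prior point → Category A (0-4).
Level 17 falls in the 16-17 band.
Grid: Level 16-17 × Category A = 1350-1650 days.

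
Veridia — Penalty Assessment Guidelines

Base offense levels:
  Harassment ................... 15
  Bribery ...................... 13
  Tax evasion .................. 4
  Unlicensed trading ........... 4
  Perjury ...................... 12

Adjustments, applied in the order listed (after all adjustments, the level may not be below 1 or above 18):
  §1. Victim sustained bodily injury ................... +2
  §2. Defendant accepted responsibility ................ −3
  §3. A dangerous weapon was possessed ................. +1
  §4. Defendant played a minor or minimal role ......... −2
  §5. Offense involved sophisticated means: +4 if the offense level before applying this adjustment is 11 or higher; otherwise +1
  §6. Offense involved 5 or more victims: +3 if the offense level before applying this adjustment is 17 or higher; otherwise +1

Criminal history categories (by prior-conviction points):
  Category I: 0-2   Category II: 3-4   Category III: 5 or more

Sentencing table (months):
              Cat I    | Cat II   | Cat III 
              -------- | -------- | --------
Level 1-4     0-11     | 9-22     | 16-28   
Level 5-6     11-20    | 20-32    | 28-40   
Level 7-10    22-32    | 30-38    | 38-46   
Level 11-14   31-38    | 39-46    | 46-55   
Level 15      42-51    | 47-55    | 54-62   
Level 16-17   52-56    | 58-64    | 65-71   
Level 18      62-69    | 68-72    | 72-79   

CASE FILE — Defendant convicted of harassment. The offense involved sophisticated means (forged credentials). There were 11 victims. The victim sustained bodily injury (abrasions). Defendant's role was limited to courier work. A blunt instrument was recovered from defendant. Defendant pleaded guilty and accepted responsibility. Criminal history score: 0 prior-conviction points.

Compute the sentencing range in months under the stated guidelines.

62-69 months

Base offense level for harassment: 15.
§1 applies: 15 + 2 = 17.
§2 applies: 17 − 3 = 14.
§3 applies: 14 + 1 = 15.
§4 applies: 15 − 2 = 13.
§5 applies (level before this adjustment is 13 ≥ 11, so +4): 13 + 4 = 17.
§6 applies (level before this adjustment is 17 ≥ 17, so +3): 17 + 3 = 20.
Level 20 exceeds the maximum of 18; capped at 18.
Final offense level: 18.
Criminal history: 0 prior points → Category I (0-2).
Level 18 falls in the 18 band.
Grid: Level 18 × Category I = 62-69 months.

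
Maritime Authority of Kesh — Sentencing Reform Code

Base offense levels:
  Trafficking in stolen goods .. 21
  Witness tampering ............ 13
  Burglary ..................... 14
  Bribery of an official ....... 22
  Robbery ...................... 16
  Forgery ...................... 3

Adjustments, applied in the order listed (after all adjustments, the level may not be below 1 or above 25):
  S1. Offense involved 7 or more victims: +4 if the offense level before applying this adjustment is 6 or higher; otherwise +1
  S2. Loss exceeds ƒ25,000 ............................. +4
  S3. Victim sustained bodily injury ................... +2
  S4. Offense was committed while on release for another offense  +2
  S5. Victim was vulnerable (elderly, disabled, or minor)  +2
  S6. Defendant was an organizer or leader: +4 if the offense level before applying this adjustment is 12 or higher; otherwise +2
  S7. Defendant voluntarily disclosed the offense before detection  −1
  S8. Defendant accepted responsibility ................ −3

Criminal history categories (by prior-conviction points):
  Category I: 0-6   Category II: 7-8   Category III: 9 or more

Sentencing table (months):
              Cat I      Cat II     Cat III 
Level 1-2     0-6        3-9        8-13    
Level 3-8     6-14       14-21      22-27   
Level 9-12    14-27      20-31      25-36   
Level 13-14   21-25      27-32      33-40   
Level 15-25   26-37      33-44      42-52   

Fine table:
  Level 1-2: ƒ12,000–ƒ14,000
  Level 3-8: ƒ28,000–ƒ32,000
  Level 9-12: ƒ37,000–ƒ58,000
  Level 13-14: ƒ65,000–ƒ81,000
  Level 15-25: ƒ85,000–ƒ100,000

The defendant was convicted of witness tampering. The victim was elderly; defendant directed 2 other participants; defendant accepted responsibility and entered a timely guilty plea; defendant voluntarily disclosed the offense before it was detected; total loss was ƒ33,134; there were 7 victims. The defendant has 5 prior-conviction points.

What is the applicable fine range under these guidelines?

Base offense level for witness tampering: 13.
S1 applies (level before this adjustment is 13 ≥ 6, so +4): 13 + 4 = 17.
S2 applies: 17 + 4 = 21.
S4 does not apply.
S5 applies: 21 + 2 = 23.
S6 applies (level before this adjustment is 23 ≥ 12, so +4): 23 + 4 = 27.
S7 applies: 27 − 1 = 26.
S8 applies: 26 − 3 = 23.
Final offense level: 23.
Level 23 falls in the 15-25 band.
Fine table: Level 15-25 → ƒ85,000–ƒ100,000.

ƒ85,000–ƒ100,000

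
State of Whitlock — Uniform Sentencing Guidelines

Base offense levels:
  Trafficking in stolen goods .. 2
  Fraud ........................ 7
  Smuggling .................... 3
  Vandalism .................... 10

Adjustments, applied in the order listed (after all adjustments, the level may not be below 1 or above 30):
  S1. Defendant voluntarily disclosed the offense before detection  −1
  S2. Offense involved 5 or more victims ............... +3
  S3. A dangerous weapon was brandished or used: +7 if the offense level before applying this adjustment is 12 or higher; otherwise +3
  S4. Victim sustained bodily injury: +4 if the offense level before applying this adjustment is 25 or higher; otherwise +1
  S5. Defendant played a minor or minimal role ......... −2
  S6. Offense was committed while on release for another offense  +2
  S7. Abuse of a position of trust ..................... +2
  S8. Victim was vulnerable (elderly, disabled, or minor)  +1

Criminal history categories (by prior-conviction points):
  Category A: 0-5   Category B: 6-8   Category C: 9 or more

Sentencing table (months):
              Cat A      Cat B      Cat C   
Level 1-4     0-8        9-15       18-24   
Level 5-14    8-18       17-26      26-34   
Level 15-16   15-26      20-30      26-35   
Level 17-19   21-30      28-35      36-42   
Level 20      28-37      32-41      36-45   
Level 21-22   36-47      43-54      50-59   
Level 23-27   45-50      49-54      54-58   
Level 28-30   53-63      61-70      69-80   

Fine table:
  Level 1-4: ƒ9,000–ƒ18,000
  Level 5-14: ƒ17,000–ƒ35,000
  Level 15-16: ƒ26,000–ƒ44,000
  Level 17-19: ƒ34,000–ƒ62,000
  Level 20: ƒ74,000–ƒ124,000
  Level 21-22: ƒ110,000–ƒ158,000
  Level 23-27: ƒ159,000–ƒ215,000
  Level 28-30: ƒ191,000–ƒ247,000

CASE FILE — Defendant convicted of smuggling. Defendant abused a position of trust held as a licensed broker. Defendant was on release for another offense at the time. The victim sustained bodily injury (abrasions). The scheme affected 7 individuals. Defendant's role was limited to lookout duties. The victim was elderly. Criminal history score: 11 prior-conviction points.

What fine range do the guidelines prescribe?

ƒ17,000–ƒ35,000

Base offense level for smuggling: 3.
S2 applies: 3 + 3 = 6.
S4 applies (level before this adjustment is 6 < 25, so +1): 6 + 1 = 7.
S5 applies: 7 − 2 = 5.
S6 applies: 5 + 2 = 7.
S7 applies: 7 + 2 = 9.
S8 applies: 9 + 1 = 10.
Final offense level: 10.
Level 10 falls in the 5-14 band.
Fine table: Level 5-14 → ƒ17,000–ƒ35,000.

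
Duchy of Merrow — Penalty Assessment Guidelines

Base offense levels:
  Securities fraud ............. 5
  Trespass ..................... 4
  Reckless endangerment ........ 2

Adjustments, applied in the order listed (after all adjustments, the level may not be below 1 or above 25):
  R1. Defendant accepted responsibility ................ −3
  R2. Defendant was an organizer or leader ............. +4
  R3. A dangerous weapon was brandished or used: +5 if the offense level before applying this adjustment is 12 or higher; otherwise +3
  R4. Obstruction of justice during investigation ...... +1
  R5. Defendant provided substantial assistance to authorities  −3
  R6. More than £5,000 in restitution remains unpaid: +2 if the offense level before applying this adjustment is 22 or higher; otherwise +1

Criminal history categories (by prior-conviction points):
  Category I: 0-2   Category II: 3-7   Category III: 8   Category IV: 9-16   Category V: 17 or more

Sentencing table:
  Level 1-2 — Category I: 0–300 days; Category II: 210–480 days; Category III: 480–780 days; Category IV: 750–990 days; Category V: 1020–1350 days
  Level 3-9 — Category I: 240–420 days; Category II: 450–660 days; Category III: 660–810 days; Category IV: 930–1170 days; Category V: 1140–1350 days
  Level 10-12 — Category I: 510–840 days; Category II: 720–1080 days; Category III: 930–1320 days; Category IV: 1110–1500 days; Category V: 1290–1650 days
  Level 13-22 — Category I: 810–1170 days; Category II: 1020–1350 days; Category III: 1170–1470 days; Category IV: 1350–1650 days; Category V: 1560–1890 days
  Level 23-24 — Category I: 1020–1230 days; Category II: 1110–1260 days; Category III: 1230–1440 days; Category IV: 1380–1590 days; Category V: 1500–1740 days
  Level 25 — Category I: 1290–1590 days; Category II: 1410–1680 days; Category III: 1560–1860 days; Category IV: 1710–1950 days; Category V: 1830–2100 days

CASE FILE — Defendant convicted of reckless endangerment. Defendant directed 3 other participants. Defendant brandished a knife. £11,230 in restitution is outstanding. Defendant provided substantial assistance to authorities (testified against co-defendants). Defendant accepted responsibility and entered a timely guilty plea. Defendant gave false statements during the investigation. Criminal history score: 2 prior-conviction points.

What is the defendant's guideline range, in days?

Base offense level for reckless endangerment: 2.
R1 applies: 2 − 3 = -1.
R2 applies: -1 + 4 = 3.
R3 applies (level before this adjustment is 3 < 12, so +3): 3 + 3 = 6.
R4 applies: 6 + 1 = 7.
R5 applies: 7 − 3 = 4.
R6 applies (level before this adjustment is 4 < 22, so +1): 4 + 1 = 5.
Final offense level: 5.
Criminal history: 2 prior points → Category I (0-2).
Level 5 falls in the 3-9 band.
Grid: Level 3-9 × Category I = 240-420 days.

240-420 days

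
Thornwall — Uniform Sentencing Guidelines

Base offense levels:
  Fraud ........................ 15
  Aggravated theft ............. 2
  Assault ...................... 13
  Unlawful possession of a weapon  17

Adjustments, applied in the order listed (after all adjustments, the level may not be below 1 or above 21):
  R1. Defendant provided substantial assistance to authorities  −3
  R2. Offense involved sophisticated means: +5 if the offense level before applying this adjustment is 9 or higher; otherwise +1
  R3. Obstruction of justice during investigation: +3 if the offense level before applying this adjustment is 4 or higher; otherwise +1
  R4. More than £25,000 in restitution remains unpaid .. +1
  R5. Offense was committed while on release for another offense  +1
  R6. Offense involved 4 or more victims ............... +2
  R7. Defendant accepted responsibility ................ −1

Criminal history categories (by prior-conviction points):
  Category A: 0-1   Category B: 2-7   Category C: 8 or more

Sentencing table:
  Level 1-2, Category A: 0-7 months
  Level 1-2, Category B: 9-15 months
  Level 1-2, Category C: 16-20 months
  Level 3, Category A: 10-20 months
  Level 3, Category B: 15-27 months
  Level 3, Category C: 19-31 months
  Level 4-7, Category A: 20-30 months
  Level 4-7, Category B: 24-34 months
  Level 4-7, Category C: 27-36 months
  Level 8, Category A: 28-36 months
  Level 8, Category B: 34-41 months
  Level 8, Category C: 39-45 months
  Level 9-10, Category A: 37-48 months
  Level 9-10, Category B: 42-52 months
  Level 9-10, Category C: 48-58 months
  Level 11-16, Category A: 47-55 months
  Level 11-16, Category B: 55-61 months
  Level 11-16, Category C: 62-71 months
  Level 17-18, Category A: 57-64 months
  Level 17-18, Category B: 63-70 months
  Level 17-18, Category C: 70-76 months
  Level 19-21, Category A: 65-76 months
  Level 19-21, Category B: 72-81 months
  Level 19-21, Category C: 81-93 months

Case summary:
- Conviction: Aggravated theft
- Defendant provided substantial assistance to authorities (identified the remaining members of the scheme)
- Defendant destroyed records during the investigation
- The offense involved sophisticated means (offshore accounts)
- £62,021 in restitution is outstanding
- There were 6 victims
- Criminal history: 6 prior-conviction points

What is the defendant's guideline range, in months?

24-34 months

Base offense level for aggravated theft: 2.
R1 applies: 2 − 3 = -1.
R2 applies (level before this adjustment is -1 < 9, so +1): -1 + 1 = 0.
R3 applies (level before this adjustment is 0 < 4, so +1): 0 + 1 = 1.
R4 applies: 1 + 1 = 2.
R6 applies: 2 + 2 = 4.
Final offense level: 4.
Criminal history: 6 prior points → Category B (2-7).
Level 4 falls in the 4-7 band.
Grid: Level 4-7 × Category B = 24-34 months.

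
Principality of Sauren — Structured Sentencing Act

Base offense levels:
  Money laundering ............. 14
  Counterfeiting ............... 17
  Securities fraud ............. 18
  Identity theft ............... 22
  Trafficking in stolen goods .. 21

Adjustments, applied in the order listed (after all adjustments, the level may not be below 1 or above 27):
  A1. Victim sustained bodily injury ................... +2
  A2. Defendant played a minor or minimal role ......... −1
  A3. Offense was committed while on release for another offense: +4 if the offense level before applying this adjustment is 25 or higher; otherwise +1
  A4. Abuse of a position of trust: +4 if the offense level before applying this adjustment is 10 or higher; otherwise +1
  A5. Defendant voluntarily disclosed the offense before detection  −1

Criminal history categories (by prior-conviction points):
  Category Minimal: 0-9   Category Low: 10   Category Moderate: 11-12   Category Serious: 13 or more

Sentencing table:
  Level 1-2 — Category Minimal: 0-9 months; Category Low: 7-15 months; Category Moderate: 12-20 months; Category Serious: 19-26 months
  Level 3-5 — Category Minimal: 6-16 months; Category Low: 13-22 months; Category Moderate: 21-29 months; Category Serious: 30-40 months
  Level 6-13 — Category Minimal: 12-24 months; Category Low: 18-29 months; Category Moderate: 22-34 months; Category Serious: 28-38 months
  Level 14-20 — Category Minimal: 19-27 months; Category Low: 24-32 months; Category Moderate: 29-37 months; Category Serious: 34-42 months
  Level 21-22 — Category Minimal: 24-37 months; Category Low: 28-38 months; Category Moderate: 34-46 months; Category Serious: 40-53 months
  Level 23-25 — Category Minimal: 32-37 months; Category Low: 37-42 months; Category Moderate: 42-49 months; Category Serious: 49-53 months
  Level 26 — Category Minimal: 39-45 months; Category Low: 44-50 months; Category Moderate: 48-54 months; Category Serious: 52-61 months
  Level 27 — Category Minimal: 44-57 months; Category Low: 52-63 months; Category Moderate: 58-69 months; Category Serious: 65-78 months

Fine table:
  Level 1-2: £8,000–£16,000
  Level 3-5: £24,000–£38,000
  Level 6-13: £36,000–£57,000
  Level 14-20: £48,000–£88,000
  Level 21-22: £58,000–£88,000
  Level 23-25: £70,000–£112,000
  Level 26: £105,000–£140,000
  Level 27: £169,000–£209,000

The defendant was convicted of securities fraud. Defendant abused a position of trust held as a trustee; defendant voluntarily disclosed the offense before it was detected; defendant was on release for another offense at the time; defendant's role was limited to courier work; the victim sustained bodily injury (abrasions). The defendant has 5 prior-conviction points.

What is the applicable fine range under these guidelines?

£70,000–£112,000

Base offense level for securities fraud: 18.
A1 applies: 18 + 2 = 20.
A2 applies: 20 − 1 = 19.
A3 applies (level before this adjustment is 19 < 25, so +1): 19 + 1 = 20.
A4 applies (level before this adjustment is 20 ≥ 10, so +4): 20 + 4 = 24.
A5 applies: 24 − 1 = 23.
Final offense level: 23.
Level 23 falls in the 23-25 band.
Fine table: Level 23-25 → £70,000–£112,000.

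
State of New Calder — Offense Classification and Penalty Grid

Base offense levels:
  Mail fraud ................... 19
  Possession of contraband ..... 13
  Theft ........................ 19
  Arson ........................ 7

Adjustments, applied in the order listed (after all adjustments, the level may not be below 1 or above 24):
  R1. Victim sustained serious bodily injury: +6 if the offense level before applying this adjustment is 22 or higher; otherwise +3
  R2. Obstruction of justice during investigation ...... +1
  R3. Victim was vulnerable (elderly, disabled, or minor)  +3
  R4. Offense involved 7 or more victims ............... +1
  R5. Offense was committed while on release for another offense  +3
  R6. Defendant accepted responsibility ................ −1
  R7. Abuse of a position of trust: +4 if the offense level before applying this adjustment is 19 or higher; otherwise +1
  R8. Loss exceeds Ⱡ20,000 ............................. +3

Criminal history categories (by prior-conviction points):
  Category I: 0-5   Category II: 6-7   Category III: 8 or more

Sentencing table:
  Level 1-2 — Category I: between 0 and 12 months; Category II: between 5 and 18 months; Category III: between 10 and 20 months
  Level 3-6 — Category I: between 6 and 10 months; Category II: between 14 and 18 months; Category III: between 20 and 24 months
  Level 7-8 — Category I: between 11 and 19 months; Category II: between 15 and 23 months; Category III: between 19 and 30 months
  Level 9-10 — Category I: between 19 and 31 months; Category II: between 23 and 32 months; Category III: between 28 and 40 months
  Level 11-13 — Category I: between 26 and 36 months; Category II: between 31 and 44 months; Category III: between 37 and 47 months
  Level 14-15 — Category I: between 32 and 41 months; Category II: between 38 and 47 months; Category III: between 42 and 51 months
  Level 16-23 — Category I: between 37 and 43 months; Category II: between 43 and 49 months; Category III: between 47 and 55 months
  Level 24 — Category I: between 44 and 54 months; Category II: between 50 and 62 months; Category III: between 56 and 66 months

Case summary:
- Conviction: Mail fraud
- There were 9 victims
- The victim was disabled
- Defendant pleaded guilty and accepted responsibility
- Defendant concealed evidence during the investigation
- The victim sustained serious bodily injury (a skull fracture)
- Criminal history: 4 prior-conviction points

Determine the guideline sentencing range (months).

44-54 months

Base offense level for mail fraud: 19.
R1 applies (level before this adjustment is 19 < 22, so +3): 19 + 3 = 22.
R2 applies: 22 + 1 = 23.
R3 applies: 23 + 3 = 26.
R4 applies: 26 + 1 = 27.
R6 applies: 27 − 1 = 26.
Level 26 exceeds the maximum of 24; capped at 24.
Final offense level: 24.
Criminal history: 4 prior points → Category I (0-5).
Level 24 falls in the 24 band.
Grid: Level 24 × Category I = 44-54 months.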